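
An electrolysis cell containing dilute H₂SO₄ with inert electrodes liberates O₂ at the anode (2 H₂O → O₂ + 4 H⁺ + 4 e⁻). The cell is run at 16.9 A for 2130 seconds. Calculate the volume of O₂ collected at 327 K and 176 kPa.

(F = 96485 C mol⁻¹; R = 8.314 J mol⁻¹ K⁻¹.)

Q = I·t = 16.90 A × 2130.0 s = 36000 C.
n(e⁻) = Q/F = 36000 / 96485 = 0.3731 mol.
4 electrons are transferred per O₂ molecule, so n(O₂) = 0.3731 / 4 = 0.09327 mol.
V = nRT/P = (0.09327 × 8.314 × 327) / (176 × 10³ Pa) = 0.00144 m³ = 1.44 L.

1.44 L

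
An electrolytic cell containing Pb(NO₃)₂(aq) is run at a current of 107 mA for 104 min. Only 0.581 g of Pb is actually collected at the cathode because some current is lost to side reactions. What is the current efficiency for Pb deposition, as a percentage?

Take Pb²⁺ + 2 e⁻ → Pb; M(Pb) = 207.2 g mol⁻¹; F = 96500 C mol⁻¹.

81.1 %

Q = I·t = 0.1070 × 6240.0 = 667.7 C; n(e⁻) = 667.7/96500 = 0.006919 mol.
Theoretical n(Pb) = n(e⁻)/2 = 0.003459 mol, i.e. m_theo = 0.003459 × 207.2 = 0.7168 g.
Efficiency = m_actual / m_theo = 0.581 / 0.7168 = 81.1 %.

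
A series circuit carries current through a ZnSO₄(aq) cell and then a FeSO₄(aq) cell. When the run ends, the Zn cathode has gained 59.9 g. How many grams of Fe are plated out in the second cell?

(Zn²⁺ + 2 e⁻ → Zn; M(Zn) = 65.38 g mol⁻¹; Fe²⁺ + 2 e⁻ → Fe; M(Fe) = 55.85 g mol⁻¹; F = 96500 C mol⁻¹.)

n(Zn) = 59.9 / 65.38 = 0.9162 mol.
Since Zn²⁺ + 2 e⁻ → Zn, n(e⁻) passed = 2 × 0.9162 = 1.832 mol.
Cells in series carry the same charge, so the same 1.832 mol of electrons passes through cell 2.
Fe²⁺ + 2 e⁻ → Fe, so n(Fe) = 1.832 / 2 = 0.9162 mol.
m(Fe) = 0.9162 × 55.85 = 51.2 g.

51.2 g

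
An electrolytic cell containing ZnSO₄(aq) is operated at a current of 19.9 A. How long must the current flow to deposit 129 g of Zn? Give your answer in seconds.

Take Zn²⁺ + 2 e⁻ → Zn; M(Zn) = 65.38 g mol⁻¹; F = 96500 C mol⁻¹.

19100 s

n(Zn) = m/M = 129 / 65.38 = 1.973 mol.
Each Zn atom requires 2 electrons, so n(e⁻) = 2 × 1.973 = 3.946 mol.
Q = n(e⁻)·F = 3.946 × 96500 = 380800 C.
t = Q/I = 380800 / 19.90 A = 19140 s.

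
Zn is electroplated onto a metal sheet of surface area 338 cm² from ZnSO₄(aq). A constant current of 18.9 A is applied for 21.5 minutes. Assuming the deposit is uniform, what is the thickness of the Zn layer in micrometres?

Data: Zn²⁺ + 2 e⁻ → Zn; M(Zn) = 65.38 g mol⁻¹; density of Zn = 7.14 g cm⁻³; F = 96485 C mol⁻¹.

Q = I·t = 18.90 × 1290.0 = 24380 C; n(e⁻) = 0.2527 mol.
n(Zn) = n(e⁻)/2 = 0.1263 mol, so m = 0.1263 × 65.38 = 8.261 g.
Volume = m/ρ = 8.261 / 7.14 = 1.157 cm³.
Thickness = V/A = 1.157 / 338 = 0.00342 cm = 34.2 μm.

34.2 μm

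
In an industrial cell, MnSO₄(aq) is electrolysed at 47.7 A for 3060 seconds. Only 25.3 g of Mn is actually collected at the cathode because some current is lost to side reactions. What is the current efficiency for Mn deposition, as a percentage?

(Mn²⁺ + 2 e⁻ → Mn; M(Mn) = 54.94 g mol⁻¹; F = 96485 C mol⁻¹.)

60.9 %

Q = I·t = 47.70 × 3060.0 = 146000 C; n(e⁻) = 146000/96485 = 1.513 mol.
Theoretical n(Mn) = n(e⁻)/2 = 0.7564 mol, i.e. m_theo = 0.7564 × 54.94 = 41.56 g.
Efficiency = m_actual / m_theo = 25.3 / 41.56 = 60.9 %.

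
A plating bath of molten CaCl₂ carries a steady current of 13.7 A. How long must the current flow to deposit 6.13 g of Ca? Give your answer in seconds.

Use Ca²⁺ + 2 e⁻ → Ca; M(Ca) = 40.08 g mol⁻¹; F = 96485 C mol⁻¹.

2150 s

n(Ca) = m/M = 6.13 / 40.08 = 0.1529 mol.
Each Ca atom requires 2 electrons, so n(e⁻) = 2 × 0.1529 = 0.3059 mol.
Q = n(e⁻)·F = 0.3059 × 96485 = 29510 C.
t = Q/I = 29510 / 13.70 A = 2154 s.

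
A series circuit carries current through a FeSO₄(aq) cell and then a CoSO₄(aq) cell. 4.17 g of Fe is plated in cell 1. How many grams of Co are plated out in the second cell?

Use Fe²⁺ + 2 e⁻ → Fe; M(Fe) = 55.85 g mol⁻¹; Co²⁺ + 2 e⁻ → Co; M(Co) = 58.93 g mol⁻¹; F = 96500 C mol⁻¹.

4.40 g

n(Fe) = 4.17 / 55.85 = 0.07466 mol.
Since Fe²⁺ + 2 e⁻ → Fe, n(e⁻) passed = 2 × 0.07466 = 0.1493 mol.
Cells in series carry the same charge, so the same 0.1493 mol of electrons passes through cell 2.
Co²⁺ + 2 e⁻ → Co, so n(Co) = 0.1493 / 2 = 0.07466 mol.
m(Co) = 0.07466 × 58.93 = 4.40 g.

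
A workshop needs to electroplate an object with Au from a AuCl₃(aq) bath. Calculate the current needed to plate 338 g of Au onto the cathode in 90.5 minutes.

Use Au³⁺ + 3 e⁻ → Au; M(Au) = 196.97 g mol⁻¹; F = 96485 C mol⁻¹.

91.5 A

n(Au) = 338 / 196.97 = 1.716 mol.
n(e⁻) = 3 × 1.716 = 5.148 mol.
Q = n(e⁻)·F = 5.148 × 96485 = 496700 C.
I = Q/t = 496700 / 5430.0 s = 91.5 A.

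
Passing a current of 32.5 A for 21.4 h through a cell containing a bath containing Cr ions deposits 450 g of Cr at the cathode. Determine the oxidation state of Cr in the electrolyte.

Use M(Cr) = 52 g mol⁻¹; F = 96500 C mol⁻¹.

Q = I·t = 32.50 A × 77040 s = 2504000 C, so n(e⁻) = 2504000/96500 = 25.95 mol.
n(Cr) deposited = 450 / 52 = 8.654 mol.
Electrons per atom = n(e⁻)/n(Cr) = 25.95 / 8.654 = 3.00 ≈ 3, so the ion is Cr³⁺.

+3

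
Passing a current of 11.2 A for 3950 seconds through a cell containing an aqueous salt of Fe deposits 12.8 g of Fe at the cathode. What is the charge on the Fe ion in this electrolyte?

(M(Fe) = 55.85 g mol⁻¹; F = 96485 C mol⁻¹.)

Q = I·t = 11.20 A × 3950.0 s = 44240 C, so n(e⁻) = 44240/96485 = 0.4585 mol.
n(Fe) deposited = 12.8 / 55.85 = 0.2292 mol.
Electrons per atom = n(e⁻)/n(Fe) = 0.4585 / 0.2292 = 2.00 ≈ 2, so the ion is Fe²⁺.

+2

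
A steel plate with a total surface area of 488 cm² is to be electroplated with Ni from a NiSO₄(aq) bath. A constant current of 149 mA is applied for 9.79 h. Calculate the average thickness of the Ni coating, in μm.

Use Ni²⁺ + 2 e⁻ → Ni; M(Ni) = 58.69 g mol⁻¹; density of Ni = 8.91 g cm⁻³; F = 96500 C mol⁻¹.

Q = I·t = 0.1490 × 35244 = 5251 C; n(e⁻) = 0.05442 mol.
n(Ni) = n(e⁻)/2 = 0.02721 mol, so m = 0.02721 × 58.69 = 1.597 g.
Volume = m/ρ = 1.597 / 8.91 = 0.1792 cm³.
Thickness = V/A = 0.1792 / 488 = 3.67 × 10⁻⁴ cm = 3.67 μm.

3.67 μm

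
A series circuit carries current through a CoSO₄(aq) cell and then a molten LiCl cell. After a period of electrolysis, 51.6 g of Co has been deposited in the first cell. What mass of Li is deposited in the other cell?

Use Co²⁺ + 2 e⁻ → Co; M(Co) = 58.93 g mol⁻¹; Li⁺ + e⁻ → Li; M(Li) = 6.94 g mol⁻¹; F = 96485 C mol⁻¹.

12.2 g

n(Co) = 51.6 / 58.93 = 0.8756 mol.
Since Co²⁺ + 2 e⁻ → Co, n(e⁻) passed = 2 × 0.8756 = 1.751 mol.
Cells in series carry the same charge, so the same 1.751 mol of electrons passes through cell 2.
Li⁺ + e⁻ → Li, so n(Li) = 1.751 / 1 = 1.751 mol.
m(Li) = 1.751 × 6.94 = 12.2 g.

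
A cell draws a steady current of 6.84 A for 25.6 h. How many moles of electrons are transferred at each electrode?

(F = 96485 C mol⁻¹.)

Q = I·t = 6.840 A × 92160 s = 630400 C.
n(e⁻) = Q/F = 630400 / 96485 = 6.53 mol.

6.53 mol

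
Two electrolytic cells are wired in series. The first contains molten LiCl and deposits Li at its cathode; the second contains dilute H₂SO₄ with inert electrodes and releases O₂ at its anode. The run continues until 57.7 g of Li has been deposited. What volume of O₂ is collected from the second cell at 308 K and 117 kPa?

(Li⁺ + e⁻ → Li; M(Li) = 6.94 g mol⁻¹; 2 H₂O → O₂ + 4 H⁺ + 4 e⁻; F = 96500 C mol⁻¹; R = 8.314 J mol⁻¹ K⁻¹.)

n(Li) = 57.7 / 6.94 = 8.314 mol, so n(e⁻) = 1 × 8.314 = 8.314 mol.
The cells are in series, so the same 8.314 mol of electrons passes through the second cell.
2 H₂O → O₂ + 4 H⁺ + 4 e⁻ — 4 mol e⁻ per mol O₂, so n(O₂) = 8.314/4 = 2.079 mol.
V = nRT/P = (2.079 × 8.314 × 308) / (117 × 10³) = 0.0455 m³ = 45.5 L.

45.5 L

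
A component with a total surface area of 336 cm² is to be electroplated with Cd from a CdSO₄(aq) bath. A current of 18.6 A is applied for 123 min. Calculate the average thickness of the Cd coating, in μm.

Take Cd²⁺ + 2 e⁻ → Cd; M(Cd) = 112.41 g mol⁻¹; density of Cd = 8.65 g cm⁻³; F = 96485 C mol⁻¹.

Q = I·t = 18.60 × 7380.0 = 137300 C; n(e⁻) = 1.423 mol.
n(Cd) = n(e⁻)/2 = 0.7113 mol, so m = 0.7113 × 112.41 = 79.96 g.
Volume = m/ρ = 79.96 / 8.65 = 9.244 cm³.
Thickness = V/A = 9.244 / 336 = 0.0275 cm = 275 μm.

275 μm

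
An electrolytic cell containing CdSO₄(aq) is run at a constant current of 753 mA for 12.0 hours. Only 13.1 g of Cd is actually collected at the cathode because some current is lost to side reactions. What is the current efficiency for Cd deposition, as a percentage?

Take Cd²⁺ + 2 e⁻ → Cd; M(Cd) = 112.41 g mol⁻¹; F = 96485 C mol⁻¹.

Q = I·t = 0.7530 × 43200 = 32530 C; n(e⁻) = 32530/96485 = 0.3371 mol.
Theoretical n(Cd) = n(e⁻)/2 = 0.1686 mol, i.e. m_theo = 0.1686 × 112.41 = 18.95 g.
Efficiency = m_actual / m_theo = 13.1 / 18.95 = 69.1 %.

69.1 %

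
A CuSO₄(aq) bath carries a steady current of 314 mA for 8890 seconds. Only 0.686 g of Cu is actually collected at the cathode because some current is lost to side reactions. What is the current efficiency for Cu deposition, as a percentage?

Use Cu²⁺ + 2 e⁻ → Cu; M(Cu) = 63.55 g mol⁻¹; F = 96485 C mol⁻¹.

Q = I·t = 0.3140 × 8890.0 = 2791 C; n(e⁻) = 2791/96485 = 0.02893 mol.
Theoretical n(Cu) = n(e⁻)/2 = 0.01447 mol, i.e. m_theo = 0.01447 × 63.55 = 0.9193 g.
Efficiency = m_actual / m_theo = 0.686 / 0.9193 = 74.6 %.

74.6 %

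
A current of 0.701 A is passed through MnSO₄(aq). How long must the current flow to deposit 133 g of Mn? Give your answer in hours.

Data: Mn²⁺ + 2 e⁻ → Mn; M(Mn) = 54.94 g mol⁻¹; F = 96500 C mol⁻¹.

185 h

n(Mn) = m/M = 133 / 54.94 = 2.421 mol.
Each Mn atom requires 2 electrons, so n(e⁻) = 2 × 2.421 = 4.842 mol.
Q = n(e⁻)·F = 4.842 × 96500 = 467200 C.
t = Q/I = 467200 / 0.7010 A = 666500 s = 185 h.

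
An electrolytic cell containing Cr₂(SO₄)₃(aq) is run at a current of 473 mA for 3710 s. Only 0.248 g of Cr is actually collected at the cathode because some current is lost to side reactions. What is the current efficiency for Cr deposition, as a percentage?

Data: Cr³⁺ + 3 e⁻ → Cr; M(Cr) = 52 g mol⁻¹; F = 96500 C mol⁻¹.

78.7 %

Q = I·t = 0.4730 × 3710.0 = 1755 C; n(e⁻) = 1755/96500 = 0.01818 mol.
Theoretical n(Cr) = n(e⁻)/3 = 0.006062 mol, i.e. m_theo = 0.006062 × 52 = 0.3152 g.
Efficiency = m_actual / m_theo = 0.248 / 0.3152 = 78.7 %.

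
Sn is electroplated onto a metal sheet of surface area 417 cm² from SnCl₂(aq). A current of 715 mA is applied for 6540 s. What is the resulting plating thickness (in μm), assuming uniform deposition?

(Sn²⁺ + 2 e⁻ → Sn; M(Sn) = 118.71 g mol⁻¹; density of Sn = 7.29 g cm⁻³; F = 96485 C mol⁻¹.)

Q = I·t = 0.7150 × 6540.0 = 4676 C; n(e⁻) = 0.04846 mol.
n(Sn) = n(e⁻)/2 = 0.02423 mol, so m = 0.02423 × 118.71 = 2.877 g.
Volume = m/ρ = 2.877 / 7.29 = 0.3946 cm³.
Thickness = V/A = 0.3946 / 417 = 9.46 × 10⁻⁴ cm = 9.46 μm.

9.46 μm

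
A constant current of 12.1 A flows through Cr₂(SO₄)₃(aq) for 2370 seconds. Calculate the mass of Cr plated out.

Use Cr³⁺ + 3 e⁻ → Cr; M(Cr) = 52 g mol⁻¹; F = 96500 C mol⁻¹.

5.15 g

Q = I·t = 12.10 A × 2370.0 s = 28680 C.
n(e⁻) = Q/F = 28680 / 96500 = 0.2972 mol.
Cr³⁺ + 3 e⁻ → Cr, so n(Cr) = n(e⁻)/3 = 0.09906 mol.
m = n·M = 0.09906 × 52 = 5.15 g.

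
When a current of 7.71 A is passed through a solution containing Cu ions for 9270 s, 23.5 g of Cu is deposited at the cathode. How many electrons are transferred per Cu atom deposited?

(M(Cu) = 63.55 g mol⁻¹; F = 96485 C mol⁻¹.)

Q = I·t = 7.710 A × 9270.0 s = 71470 C, so n(e⁻) = 71470/96485 = 0.7408 mol.
n(Cu) deposited = 23.5 / 63.55 = 0.3698 mol.
Electrons per atom = n(e⁻)/n(Cu) = 0.7408 / 0.3698 = 2.00 ≈ 2, so the ion is Cu²⁺.

2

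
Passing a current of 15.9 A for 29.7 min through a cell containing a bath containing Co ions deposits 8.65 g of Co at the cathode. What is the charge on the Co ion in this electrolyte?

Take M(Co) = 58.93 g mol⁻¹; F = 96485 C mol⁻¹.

Q = I·t = 15.90 A × 1782.0 s = 28330 C, so n(e⁻) = 28330/96485 = 0.2937 mol.
n(Co) deposited = 8.65 / 58.93 = 0.1468 mol.
Electrons per atom = n(e⁻)/n(Co) = 0.2937 / 0.1468 = 2.00 ≈ 2, so the ion is Co²⁺.

+2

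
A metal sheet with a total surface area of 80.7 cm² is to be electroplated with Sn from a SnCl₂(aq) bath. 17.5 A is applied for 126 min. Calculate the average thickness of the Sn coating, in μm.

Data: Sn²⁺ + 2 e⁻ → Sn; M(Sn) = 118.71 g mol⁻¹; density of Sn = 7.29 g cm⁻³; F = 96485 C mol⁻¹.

Q = I·t = 17.50 × 7560.0 = 132300 C; n(e⁻) = 1.371 mol.
n(Sn) = n(e⁻)/2 = 0.6856 mol, so m = 0.6856 × 118.71 = 81.39 g.
Volume = m/ρ = 81.39 / 7.29 = 11.16 cm³.
Thickness = V/A = 11.16 / 80.7 = 0.138 cm = 1380 μm.

1380 μm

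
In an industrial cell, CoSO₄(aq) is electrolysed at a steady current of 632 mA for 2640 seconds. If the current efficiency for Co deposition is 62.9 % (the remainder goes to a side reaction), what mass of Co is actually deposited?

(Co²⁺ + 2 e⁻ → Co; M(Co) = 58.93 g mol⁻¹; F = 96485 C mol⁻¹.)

Q = I·t = 0.6320 × 2640.0 = 1668 C.
n(e⁻) = 1668/96485 = 0.01729 mol; theoretically n(Co) = 0.01729/2 = 0.008646 mol, m_theo = 0.5095 g.
At 62.9 % efficiency, m_actual = 0.629 × 0.5095 = 0.320 g.

0.320 g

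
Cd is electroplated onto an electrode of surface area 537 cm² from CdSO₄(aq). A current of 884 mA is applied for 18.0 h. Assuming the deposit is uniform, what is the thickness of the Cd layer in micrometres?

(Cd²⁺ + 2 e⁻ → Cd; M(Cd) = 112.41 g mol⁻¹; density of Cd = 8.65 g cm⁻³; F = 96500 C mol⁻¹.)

71.8 μm

Q = I·t = 0.8840 × 64800 = 57280 C; n(e⁻) = 0.5936 mol.
n(Cd) = n(e⁻)/2 = 0.2968 mol, so m = 0.2968 × 112.41 = 33.36 g.
Volume = m/ρ = 33.36 / 8.65 = 3.857 cm³.
Thickness = V/A = 3.857 / 537 = 0.00718 cm = 71.8 μm.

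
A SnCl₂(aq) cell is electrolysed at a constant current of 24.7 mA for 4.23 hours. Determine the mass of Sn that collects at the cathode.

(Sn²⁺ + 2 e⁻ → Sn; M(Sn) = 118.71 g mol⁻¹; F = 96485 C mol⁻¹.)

0.231 g

Q = I·t = 0.02470 A × 15228 s = 376.1 C.
n(e⁻) = Q/F = 376.1 / 96485 = 0.003898 mol.
Sn²⁺ + 2 e⁻ → Sn, so n(Sn) = n(e⁻)/2 = 0.001949 mol.
m = n·M = 0.001949 × 118.71 = 0.231 g.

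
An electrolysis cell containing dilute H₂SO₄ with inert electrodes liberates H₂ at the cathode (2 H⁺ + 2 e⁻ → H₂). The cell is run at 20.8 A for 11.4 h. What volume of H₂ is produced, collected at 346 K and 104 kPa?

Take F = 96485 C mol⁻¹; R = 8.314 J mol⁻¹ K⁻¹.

Q = I·t = 20.80 A × 41040 s = 853600 C.
n(e⁻) = Q/F = 853600 / 96485 = 8.847 mol.
2 electrons are transferred per H₂ molecule, so n(H₂) = 8.847 / 2 = 4.424 mol.
V = nRT/P = (4.424 × 8.314 × 346) / (104 × 10³ Pa) = 0.122 m³ = 122 L.

122 L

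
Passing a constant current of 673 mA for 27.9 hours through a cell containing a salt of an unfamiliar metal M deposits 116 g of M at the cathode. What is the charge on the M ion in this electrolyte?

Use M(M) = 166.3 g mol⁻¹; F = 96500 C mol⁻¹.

Q = I·t = 0.6730 A × 100440 s = 67600 C, so n(e⁻) = 67600/96500 = 0.7005 mol.
n(M) deposited = 116 / 166.3 = 0.6975 mol.
Electrons per atom = n(e⁻)/n(M) = 0.7005 / 0.6975 = 1.00 ≈ 1, so the ion is M⁺.

+1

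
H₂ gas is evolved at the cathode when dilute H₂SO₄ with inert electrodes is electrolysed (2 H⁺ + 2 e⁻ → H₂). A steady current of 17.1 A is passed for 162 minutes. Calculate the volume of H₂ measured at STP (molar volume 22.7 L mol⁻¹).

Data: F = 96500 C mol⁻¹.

Q = I·t = 17.10 A × 9720.0 s = 166200 C.
n(e⁻) = Q/F = 166200 / 96500 = 1.722 mol.
2 electrons are transferred per H₂ molecule, so n(H₂) = 1.722 / 2 = 0.8612 mol.
V = n × V_m = 0.8612 × 22.7 = 19.5 L.

19.5 L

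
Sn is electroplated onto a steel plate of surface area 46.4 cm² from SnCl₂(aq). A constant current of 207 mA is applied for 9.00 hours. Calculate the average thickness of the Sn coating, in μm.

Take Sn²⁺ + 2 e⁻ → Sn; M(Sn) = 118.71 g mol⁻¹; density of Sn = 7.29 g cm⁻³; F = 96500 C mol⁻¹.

Q = I·t = 0.2070 × 32400 = 6707 C; n(e⁻) = 0.06950 mol.
n(Sn) = n(e⁻)/2 = 0.03475 mol, so m = 0.03475 × 118.71 = 4.125 g.
Volume = m/ρ = 4.125 / 7.29 = 0.5659 cm³.
Thickness = V/A = 0.5659 / 46.4 = 0.0122 cm = 122 μm.

122 μm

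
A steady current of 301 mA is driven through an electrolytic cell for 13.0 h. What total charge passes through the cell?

Q = I·t = 0.3010 A × 46800 s = 14100 C.

14100 C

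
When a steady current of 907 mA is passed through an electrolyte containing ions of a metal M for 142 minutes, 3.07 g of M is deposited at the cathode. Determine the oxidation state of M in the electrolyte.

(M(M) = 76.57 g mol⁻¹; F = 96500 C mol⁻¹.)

Q = I·t = 0.9070 A × 8520.0 s = 7728 C, so n(e⁻) = 7728/96500 = 0.08008 mol.
n(M) deposited = 3.07 / 76.57 = 0.04009 mol.
Electrons per atom = n(e⁻)/n(M) = 0.08008 / 0.04009 = 2.00 ≈ 2, so the ion is M²⁺.

+2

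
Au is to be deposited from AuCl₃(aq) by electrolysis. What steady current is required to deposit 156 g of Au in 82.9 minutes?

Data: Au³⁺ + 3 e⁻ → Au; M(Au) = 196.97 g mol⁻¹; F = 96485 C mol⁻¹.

46.1 A

n(Au) = 156 / 196.97 = 0.7920 mol.
n(e⁻) = 3 × 0.7920 = 2.376 mol.
Q = n(e⁻)·F = 2.376 × 96485 = 229200 C.
I = Q/t = 229200 / 4974.0 s = 46.1 A.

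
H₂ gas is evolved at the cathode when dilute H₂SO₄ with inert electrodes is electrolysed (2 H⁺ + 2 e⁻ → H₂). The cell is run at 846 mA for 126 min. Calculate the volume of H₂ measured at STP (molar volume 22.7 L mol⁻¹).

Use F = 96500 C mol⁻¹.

0.752 L

Q = I·t = 0.8460 A × 7560.0 s = 6396 C.
n(e⁻) = Q/F = 6396 / 96500 = 0.06628 mol.
2 electrons are transferred per H₂ molecule, so n(H₂) = 0.06628 / 2 = 0.03314 mol.
V = n × V_m = 0.03314 × 22.7 = 0.752 L.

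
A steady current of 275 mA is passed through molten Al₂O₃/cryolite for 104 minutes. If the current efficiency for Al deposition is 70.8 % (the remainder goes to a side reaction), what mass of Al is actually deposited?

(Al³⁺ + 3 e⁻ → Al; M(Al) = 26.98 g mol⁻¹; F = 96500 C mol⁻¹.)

Q = I·t = 0.2750 × 6240.0 = 1716 C.
n(e⁻) = 1716/96500 = 0.01778 mol; theoretically n(Al) = 0.01778/3 = 0.005927 mol, m_theo = 0.1599 g.
At 70.8 % efficiency, m_actual = 0.708 × 0.1599 = 0.113 g.

0.113 g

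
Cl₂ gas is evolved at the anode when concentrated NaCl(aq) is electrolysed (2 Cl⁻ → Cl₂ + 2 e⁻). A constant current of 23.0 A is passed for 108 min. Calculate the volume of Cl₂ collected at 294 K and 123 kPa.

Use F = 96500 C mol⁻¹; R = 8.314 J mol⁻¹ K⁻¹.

Q = I·t = 23.00 A × 6480.0 s = 149000 C.
n(e⁻) = Q/F = 149000 / 96500 = 1.544 mol.
2 electrons are transferred per Cl₂ molecule, so n(Cl₂) = 1.544 / 2 = 0.7722 mol.
V = nRT/P = (0.7722 × 8.314 × 294) / (123 × 10³ Pa) = 0.0153 m³ = 15.3 L.

15.3 L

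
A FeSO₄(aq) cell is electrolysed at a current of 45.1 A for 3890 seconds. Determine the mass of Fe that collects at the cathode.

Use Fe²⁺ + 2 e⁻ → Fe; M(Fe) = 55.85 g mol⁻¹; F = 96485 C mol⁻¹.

Q = I·t = 45.10 A × 3890.0 s = 175400 C.
n(e⁻) = Q/F = 175400 / 96485 = 1.818 mol.
Fe²⁺ + 2 e⁻ → Fe, so n(Fe) = n(e⁻)/2 = 0.9092 mol.
m = n·M = 0.9092 × 55.85 = 50.8 g.

50.8 g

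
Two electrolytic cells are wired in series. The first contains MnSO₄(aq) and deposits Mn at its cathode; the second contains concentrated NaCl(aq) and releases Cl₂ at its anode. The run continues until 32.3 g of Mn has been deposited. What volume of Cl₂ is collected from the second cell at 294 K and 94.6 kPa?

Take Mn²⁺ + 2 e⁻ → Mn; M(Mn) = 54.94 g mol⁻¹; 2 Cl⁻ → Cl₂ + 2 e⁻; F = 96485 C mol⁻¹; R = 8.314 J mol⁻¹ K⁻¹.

n(Mn) = 32.3 / 54.94 = 0.5879 mol, so n(e⁻) = 2 × 0.5879 = 1.176 mol.
The cells are in series, so the same 1.176 mol of electrons passes through the second cell.
2 Cl⁻ → Cl₂ + 2 e⁻ — 2 mol e⁻ per mol Cl₂, so n(Cl₂) = 1.176/2 = 0.5879 mol.
V = nRT/P = (0.5879 × 8.314 × 294) / (94.6 × 10³) = 0.0152 m³ = 15.2 L.

15.2 L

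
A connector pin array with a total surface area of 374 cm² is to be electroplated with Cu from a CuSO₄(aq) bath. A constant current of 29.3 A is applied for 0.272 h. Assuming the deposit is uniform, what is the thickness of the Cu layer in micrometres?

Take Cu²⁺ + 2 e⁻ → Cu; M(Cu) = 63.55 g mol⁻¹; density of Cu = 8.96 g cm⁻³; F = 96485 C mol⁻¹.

28.2 μm

Q = I·t = 29.30 × 979.20 = 28690 C; n(e⁻) = 0.2974 mol.
n(Cu) = n(e⁻)/2 = 0.1487 mol, so m = 0.1487 × 63.55 = 9.449 g.
Volume = m/ρ = 9.449 / 8.96 = 1.055 cm³.
Thickness = V/A = 1.055 / 374 = 0.00282 cm = 28.2 μm.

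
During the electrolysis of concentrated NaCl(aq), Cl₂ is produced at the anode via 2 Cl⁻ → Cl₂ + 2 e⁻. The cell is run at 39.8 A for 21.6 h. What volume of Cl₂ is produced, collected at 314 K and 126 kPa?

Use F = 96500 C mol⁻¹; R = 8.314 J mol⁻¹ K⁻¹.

Q = I·t = 39.80 A × 77760 s = 3095000 C.
n(e⁻) = Q/F = 3095000 / 96500 = 32.07 mol.
2 electrons are transferred per Cl₂ molecule, so n(Cl₂) = 32.07 / 2 = 16.04 mol.
V = nRT/P = (16.04 × 8.314 × 314) / (126 × 10³ Pa) = 0.332 m³ = 332 L.

332 L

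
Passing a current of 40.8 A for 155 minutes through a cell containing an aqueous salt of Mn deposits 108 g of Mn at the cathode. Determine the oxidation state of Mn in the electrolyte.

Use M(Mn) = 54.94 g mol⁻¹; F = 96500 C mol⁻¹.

+2

Q = I·t = 40.80 A × 9300.0 s = 379400 C, so n(e⁻) = 379400/96500 = 3.932 mol.
n(Mn) deposited = 108 / 54.94 = 1.966 mol.
Electrons per atom = n(e⁻)/n(Mn) = 3.932 / 1.966 = 2.00 ≈ 2, so the ion is Mn²⁺.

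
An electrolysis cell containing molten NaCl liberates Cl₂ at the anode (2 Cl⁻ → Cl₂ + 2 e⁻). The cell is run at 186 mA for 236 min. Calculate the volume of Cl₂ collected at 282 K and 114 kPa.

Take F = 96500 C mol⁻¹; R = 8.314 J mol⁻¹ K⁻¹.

0.281 L

Q = I·t = 0.1860 A × 14160 s = 2634 C.
n(e⁻) = Q/F = 2634 / 96500 = 0.02729 mol.
2 electrons are transferred per Cl₂ molecule, so n(Cl₂) = 0.02729 / 2 = 0.01365 mol.
V = nRT/P = (0.01365 × 8.314 × 282) / (114 × 10³ Pa) = 2.81 × 10⁻⁴ m³ = 0.281 L.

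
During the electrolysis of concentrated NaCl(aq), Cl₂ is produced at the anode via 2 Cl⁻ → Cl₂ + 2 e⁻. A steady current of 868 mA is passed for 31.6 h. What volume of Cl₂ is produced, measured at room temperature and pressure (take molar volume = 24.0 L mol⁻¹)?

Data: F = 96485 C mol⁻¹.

12.3 L

Q = I·t = 0.8680 A × 113760 s = 98740 C.
n(e⁻) = Q/F = 98740 / 96485 = 1.023 mol.
2 electrons are transferred per Cl₂ molecule, so n(Cl₂) = 1.023 / 2 = 0.5117 mol.
V = n × V_m = 0.5117 × 24.0 = 12.3 L.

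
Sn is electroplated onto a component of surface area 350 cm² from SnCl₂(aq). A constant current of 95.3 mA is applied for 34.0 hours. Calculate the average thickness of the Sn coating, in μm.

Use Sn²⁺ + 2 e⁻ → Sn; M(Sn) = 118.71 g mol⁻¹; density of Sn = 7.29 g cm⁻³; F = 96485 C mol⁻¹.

Q = I·t = 0.09530 × 122400 = 11660 C; n(e⁻) = 0.1209 mol.
n(Sn) = n(e⁻)/2 = 0.06045 mol, so m = 0.06045 × 118.71 = 7.176 g.
Volume = m/ρ = 7.176 / 7.29 = 0.9843 cm³.
Thickness = V/A = 0.9843 / 350 = 0.00281 cm = 28.1 μm.

28.1 μm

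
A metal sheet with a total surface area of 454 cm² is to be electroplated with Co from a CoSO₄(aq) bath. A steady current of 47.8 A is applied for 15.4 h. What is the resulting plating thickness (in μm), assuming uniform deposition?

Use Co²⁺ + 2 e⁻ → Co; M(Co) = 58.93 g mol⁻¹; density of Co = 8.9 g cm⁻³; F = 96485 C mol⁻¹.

Q = I·t = 47.80 × 55440 = 2650000 C; n(e⁻) = 27.47 mol.
n(Co) = n(e⁻)/2 = 13.73 mol, so m = 13.73 × 58.93 = 809.3 g.
Volume = m/ρ = 809.3 / 8.9 = 90.93 cm³.
Thickness = V/A = 90.93 / 454 = 0.200 cm = 2000 μm.

2000 μm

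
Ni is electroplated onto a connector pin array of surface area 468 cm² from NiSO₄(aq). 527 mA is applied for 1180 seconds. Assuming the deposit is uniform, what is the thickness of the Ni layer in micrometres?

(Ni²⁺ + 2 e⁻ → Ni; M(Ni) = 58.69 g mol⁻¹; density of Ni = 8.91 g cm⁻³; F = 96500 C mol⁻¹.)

Q = I·t = 0.5270 × 1180.0 = 621.9 C; n(e⁻) = 0.006444 mol.
n(Ni) = n(e⁻)/2 = 0.003222 mol, so m = 0.003222 × 58.69 = 0.1891 g.
Volume = m/ρ = 0.1891 / 8.91 = 0.02122 cm³.
Thickness = V/A = 0.02122 / 468 = 4.53 × 10⁻⁵ cm = 0.453 μm.

0.453 μm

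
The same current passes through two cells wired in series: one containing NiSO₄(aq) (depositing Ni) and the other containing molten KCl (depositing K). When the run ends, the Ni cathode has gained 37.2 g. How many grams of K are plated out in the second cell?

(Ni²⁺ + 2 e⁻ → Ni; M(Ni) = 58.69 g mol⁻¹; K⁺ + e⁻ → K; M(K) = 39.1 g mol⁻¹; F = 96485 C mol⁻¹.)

49.6 g

n(Ni) = 37.2 / 58.69 = 0.6338 mol.
Since Ni²⁺ + 2 e⁻ → Ni, n(e⁻) passed = 2 × 0.6338 = 1.268 mol.
Cells in series carry the same charge, so the same 1.268 mol of electrons passes through cell 2.
K⁺ + e⁻ → K, so n(K) = 1.268 / 1 = 1.268 mol.
m(K) = 1.268 × 39.1 = 49.6 g.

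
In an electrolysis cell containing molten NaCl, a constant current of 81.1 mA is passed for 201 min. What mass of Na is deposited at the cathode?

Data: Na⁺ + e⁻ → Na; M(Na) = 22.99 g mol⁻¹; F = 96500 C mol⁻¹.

Q = I·t = 0.08110 A × 12060 s = 978.1 C.
n(e⁻) = Q/F = 978.1 / 96500 = 0.01014 mol.
Na⁺ + e⁻ → Na, so n(Na) = n(e⁻)/1 = 0.01014 mol.
m = n·M = 0.01014 × 22.99 = 0.233 g.

0.233 g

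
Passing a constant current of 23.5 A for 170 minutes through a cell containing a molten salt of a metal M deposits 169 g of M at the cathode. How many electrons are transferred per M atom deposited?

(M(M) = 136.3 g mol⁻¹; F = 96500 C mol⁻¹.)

2

Q = I·t = 23.50 A × 10200 s = 239700 C, so n(e⁻) = 239700/96500 = 2.484 mol.
n(M) deposited = 169 / 136.3 = 1.240 mol.
Electrons per atom = n(e⁻)/n(M) = 2.484 / 1.240 = 2.00 ≈ 2, so the ion is M²⁺.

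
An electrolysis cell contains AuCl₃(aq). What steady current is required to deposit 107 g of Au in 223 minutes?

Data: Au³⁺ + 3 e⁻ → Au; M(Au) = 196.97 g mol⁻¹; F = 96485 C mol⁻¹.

11.8 A

n(Au) = 107 / 196.97 = 0.5432 mol.
n(e⁻) = 3 × 0.5432 = 1.630 mol.
Q = n(e⁻)·F = 1.630 × 96485 = 157200 C.
I = Q/t = 157200 / 13380 s = 11.8 A.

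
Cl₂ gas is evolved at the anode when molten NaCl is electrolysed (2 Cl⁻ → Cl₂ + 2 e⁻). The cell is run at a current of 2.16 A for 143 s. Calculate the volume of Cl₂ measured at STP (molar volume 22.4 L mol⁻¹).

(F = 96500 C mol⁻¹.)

0.0358 L

Q = I·t = 2.160 A × 143.00 s = 308.9 C.
n(e⁻) = Q/F = 308.9 / 96500 = 0.003201 mol.
2 electrons are transferred per Cl₂ molecule, so n(Cl₂) = 0.003201 / 2 = 0.001600 mol.
V = n × V_m = 0.001600 × 22.4 = 0.0358 L.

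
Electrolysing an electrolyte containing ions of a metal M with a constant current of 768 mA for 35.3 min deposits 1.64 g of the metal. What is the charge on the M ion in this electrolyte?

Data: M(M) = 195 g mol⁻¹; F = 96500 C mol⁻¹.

+2

Q = I·t = 0.7680 A × 2118.0 s = 1627 C, so n(e⁻) = 1627/96500 = 0.01686 mol.
n(M) deposited = 1.64 / 195 = 0.008410 mol.
Electrons per atom = n(e⁻)/n(M) = 0.01686 / 0.008410 = 2.00 ≈ 2, so the ion is M²⁺.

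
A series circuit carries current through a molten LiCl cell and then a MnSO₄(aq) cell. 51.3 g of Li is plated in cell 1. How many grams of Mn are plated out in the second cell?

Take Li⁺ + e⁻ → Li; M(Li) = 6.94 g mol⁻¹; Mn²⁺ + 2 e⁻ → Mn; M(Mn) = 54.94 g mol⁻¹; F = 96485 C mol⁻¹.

203 g

n(Li) = 51.3 / 6.94 = 7.392 mol.
Since Li⁺ + e⁻ → Li, n(e⁻) passed = 1 × 7.392 = 7.392 mol.
Cells in series carry the same charge, so the same 7.392 mol of electrons passes through cell 2.
Mn²⁺ + 2 e⁻ → Mn, so n(Mn) = 7.392 / 2 = 3.696 mol.
m(Mn) = 3.696 × 54.94 = 203 g.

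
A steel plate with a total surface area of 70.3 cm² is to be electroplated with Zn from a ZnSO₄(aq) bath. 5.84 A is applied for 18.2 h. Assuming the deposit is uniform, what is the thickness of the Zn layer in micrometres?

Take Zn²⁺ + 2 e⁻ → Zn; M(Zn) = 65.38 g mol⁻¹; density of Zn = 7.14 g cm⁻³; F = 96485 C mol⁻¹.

Q = I·t = 5.840 × 65520 = 382600 C; n(e⁻) = 3.966 mol.
n(Zn) = n(e⁻)/2 = 1.983 mol, so m = 1.983 × 65.38 = 129.6 g.
Volume = m/ρ = 129.6 / 7.14 = 18.16 cm³.
Thickness = V/A = 18.16 / 70.3 = 0.258 cm = 2580 μm.

2580 μm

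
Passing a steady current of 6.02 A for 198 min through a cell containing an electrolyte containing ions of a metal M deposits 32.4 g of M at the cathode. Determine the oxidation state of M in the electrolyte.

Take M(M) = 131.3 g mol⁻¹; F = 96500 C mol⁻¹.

Q = I·t = 6.020 A × 11880 s = 71520 C, so n(e⁻) = 71520/96500 = 0.7411 mol.
n(M) deposited = 32.4 / 131.3 = 0.2468 mol.
Electrons per atom = n(e⁻)/n(M) = 0.7411 / 0.2468 = 3.00 ≈ 3, so the ion is M³⁺.

+3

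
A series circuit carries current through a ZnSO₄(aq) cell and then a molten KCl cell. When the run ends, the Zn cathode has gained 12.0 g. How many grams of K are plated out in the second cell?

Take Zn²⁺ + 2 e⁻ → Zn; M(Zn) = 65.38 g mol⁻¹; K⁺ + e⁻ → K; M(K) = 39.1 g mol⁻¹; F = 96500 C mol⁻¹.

14.4 g

n(Zn) = 12.0 / 65.38 = 0.1835 mol.
Since Zn²⁺ + 2 e⁻ → Zn, n(e⁻) passed = 2 × 0.1835 = 0.3671 mol.
Cells in series carry the same charge, so the same 0.3671 mol of electrons passes through cell 2.
K⁺ + e⁻ → K, so n(K) = 0.3671 / 1 = 0.3671 mol.
m(K) = 0.3671 × 39.1 = 14.4 g.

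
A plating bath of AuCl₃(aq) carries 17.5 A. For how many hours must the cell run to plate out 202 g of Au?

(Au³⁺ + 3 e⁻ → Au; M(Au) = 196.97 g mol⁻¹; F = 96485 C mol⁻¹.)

n(Au) = m/M = 202 / 196.97 = 1.026 mol.
Each Au atom requires 3 electrons, so n(e⁻) = 3 × 1.026 = 3.077 mol.
Q = n(e⁻)·F = 3.077 × 96485 = 296800 C.
t = Q/I = 296800 / 17.50 A = 16960 s = 4.71 h.

4.71 h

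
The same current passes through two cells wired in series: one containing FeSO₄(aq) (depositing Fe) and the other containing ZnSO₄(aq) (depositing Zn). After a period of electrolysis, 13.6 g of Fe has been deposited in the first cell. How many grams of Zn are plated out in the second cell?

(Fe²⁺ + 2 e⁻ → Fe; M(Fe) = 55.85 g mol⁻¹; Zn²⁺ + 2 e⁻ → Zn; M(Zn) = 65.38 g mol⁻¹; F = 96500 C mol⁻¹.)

15.9 g

n(Fe) = 13.6 / 55.85 = 0.2435 mol.
Since Fe²⁺ + 2 e⁻ → Fe, n(e⁻) passed = 2 × 0.2435 = 0.4870 mol.
Cells in series carry the same charge, so the same 0.4870 mol of electrons passes through cell 2.
Zn²⁺ + 2 e⁻ → Zn, so n(Zn) = 0.4870 / 2 = 0.2435 mol.
m(Zn) = 0.2435 × 65.38 = 15.9 g.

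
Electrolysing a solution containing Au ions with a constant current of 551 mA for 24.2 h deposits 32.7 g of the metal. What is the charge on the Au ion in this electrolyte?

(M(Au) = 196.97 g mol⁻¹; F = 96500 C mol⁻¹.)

+3

Q = I·t = 0.5510 A × 87120 s = 48000 C, so n(e⁻) = 48000/96500 = 0.4974 mol.
n(Au) deposited = 32.7 / 196.97 = 0.1660 mol.
Electrons per atom = n(e⁻)/n(Au) = 0.4974 / 0.1660 = 3.00 ≈ 3, so the ion is Au³⁺.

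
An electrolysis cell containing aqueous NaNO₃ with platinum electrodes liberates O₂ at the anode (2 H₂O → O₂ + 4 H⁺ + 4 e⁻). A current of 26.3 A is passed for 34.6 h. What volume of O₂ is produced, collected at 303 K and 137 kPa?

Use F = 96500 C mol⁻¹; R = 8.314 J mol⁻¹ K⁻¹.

156 L

Q = I·t = 26.30 A × 124560 s = 3276000 C.
n(e⁻) = Q/F = 3276000 / 96500 = 33.95 mol.
4 electrons are transferred per O₂ molecule, so n(O₂) = 33.95 / 4 = 8.487 mol.
V = nRT/P = (8.487 × 8.314 × 303) / (137 × 10³ Pa) = 0.156 m³ = 156 L.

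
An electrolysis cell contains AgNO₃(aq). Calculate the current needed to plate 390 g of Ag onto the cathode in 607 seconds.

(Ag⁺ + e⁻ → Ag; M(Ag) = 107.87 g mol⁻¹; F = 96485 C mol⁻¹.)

n(Ag) = 390 / 107.87 = 3.615 mol.
n(e⁻) = 1 × 3.615 = 3.615 mol.
Q = n(e⁻)·F = 3.615 × 96485 = 348800 C.
I = Q/t = 348800 / 607.00 s = 575 A.

575 A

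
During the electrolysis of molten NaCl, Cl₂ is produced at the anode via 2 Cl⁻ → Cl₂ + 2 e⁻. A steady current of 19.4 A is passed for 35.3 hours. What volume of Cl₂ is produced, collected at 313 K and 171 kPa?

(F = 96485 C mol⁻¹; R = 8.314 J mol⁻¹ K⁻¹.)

Q = I·t = 19.40 A × 127080 s = 2465000 C.
n(e⁻) = Q/F = 2465000 / 96485 = 25.55 mol.
2 electrons are transferred per Cl₂ molecule, so n(Cl₂) = 25.55 / 2 = 12.78 mol.
V = nRT/P = (12.78 × 8.314 × 313) / (171 × 10³ Pa) = 0.194 m³ = 194 L.

194 L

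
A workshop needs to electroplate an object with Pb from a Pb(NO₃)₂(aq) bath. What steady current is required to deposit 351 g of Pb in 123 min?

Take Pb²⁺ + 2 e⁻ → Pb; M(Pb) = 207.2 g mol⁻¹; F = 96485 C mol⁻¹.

n(Pb) = 351 / 207.2 = 1.694 mol.
n(e⁻) = 2 × 1.694 = 3.388 mol.
Q = n(e⁻)·F = 3.388 × 96485 = 326900 C.
I = Q/t = 326900 / 7380.0 s = 44.3 A.

44.3 A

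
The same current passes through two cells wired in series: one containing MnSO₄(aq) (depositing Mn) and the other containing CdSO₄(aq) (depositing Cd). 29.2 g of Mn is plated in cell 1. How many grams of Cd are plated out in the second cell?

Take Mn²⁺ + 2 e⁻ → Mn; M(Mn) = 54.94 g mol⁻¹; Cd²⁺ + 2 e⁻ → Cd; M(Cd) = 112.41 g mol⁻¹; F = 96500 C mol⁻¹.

59.7 g

n(Mn) = 29.2 / 54.94 = 0.5315 mol.
Since Mn²⁺ + 2 e⁻ → Mn, n(e⁻) passed = 2 × 0.5315 = 1.063 mol.
Cells in series carry the same charge, so the same 1.063 mol of electrons passes through cell 2.
Cd²⁺ + 2 e⁻ → Cd, so n(Cd) = 1.063 / 2 = 0.5315 mol.
m(Cd) = 0.5315 × 112.41 = 59.7 g.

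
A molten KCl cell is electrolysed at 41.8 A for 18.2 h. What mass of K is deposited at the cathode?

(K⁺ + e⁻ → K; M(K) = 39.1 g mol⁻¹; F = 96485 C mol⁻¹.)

1110 g

Q = I·t = 41.80 A × 65520 s = 2739000 C.
n(e⁻) = Q/F = 2739000 / 96485 = 28.39 mol.
K⁺ + e⁻ → K, so n(K) = n(e⁻)/1 = 28.39 mol.
m = n·M = 28.39 × 39.1 = 1110 g.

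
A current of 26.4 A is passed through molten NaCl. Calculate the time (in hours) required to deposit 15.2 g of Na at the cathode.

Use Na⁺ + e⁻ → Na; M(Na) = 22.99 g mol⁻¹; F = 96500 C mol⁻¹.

n(Na) = m/M = 15.2 / 22.99 = 0.6612 mol.
Each Na atom requires 1 electron, so n(e⁻) = 1 × 0.6612 = 0.6612 mol.
Q = n(e⁻)·F = 0.6612 × 96500 = 63800 C.
t = Q/I = 63800 / 26.40 A = 2417 s = 0.671 h.

0.671 h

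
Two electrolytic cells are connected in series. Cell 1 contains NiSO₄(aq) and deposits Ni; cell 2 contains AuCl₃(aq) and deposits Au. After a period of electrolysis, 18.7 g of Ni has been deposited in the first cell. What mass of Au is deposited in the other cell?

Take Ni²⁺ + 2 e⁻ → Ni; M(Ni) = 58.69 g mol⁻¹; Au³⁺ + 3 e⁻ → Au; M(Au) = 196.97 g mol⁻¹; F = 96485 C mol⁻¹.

41.8 g

n(Ni) = 18.7 / 58.69 = 0.3186 mol.
Since Ni²⁺ + 2 e⁻ → Ni, n(e⁻) passed = 2 × 0.3186 = 0.6372 mol.
Cells in series carry the same charge, so the same 0.6372 mol of electrons passes through cell 2.
Au³⁺ + 3 e⁻ → Au, so n(Au) = 0.6372 / 3 = 0.2124 mol.
m(Au) = 0.2124 × 196.97 = 41.8 g.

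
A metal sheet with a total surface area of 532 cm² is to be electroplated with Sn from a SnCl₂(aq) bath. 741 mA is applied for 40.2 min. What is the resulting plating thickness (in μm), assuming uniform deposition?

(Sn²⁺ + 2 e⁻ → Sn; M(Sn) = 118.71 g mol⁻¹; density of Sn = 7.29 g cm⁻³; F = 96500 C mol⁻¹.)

Q = I·t = 0.7410 × 2412.0 = 1787 C; n(e⁻) = 0.01852 mol.
n(Sn) = n(e⁻)/2 = 0.009261 mol, so m = 0.009261 × 118.71 = 1.099 g.
Volume = m/ρ = 1.099 / 7.29 = 0.1508 cm³.
Thickness = V/A = 0.1508 / 532 = 2.83 × 10⁻⁴ cm = 2.83 μm.

2.83 μm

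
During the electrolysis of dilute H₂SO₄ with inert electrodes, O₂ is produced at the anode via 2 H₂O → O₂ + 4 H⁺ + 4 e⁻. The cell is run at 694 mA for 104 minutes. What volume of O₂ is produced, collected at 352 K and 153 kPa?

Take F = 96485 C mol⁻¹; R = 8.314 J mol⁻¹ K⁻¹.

0.215 L

Q = I·t = 0.6940 A × 6240.0 s = 4331 C.
n(e⁻) = Q/F = 4331 / 96485 = 0.04488 mol.
4 electrons are transferred per O₂ molecule, so n(O₂) = 0.04488 / 4 = 0.01122 mol.
V = nRT/P = (0.01122 × 8.314 × 352) / (153 × 10³ Pa) = 2.15 × 10⁻⁴ m³ = 0.215 L.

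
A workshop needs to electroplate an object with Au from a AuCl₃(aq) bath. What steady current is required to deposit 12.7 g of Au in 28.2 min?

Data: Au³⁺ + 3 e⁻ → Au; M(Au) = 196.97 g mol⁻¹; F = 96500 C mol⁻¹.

n(Au) = 12.7 / 196.97 = 0.06448 mol.
n(e⁻) = 3 × 0.06448 = 0.1934 mol.
Q = n(e⁻)·F = 0.1934 × 96500 = 18670 C.
I = Q/t = 18670 / 1692.0 s = 11.0 A.

11.0 A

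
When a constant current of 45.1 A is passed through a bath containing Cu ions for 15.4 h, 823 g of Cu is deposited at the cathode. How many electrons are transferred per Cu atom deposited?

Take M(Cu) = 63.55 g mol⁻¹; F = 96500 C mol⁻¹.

2

Q = I·t = 45.10 A × 55440 s = 2500000 C, so n(e⁻) = 2500000/96500 = 25.91 mol.
n(Cu) deposited = 823 / 63.55 = 12.95 mol.
Electrons per atom = n(e⁻)/n(Cu) = 25.91 / 12.95 = 2.00 ≈ 2, so the ion is Cu²⁺.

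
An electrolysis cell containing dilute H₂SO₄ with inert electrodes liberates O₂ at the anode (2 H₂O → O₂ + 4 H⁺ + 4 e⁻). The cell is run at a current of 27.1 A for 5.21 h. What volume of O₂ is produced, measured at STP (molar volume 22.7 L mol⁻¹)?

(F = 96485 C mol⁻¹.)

29.9 L

Q = I·t = 27.10 A × 18756 s = 508300 C.
n(e⁻) = Q/F = 508300 / 96485 = 5.268 mol.
4 electrons are transferred per O₂ molecule, so n(O₂) = 5.268 / 4 = 1.317 mol.
V = n × V_m = 1.317 × 22.7 = 29.9 L.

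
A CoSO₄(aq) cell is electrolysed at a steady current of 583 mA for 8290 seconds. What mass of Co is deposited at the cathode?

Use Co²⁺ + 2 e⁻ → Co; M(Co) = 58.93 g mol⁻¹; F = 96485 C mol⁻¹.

Q = I·t = 0.5830 A × 8290.0 s = 4833 C.
n(e⁻) = Q/F = 4833 / 96485 = 0.05009 mol.
Co²⁺ + 2 e⁻ → Co, so n(Co) = n(e⁻)/2 = 0.02505 mol.
m = n·M = 0.02505 × 58.93 = 1.48 g.

1.48 g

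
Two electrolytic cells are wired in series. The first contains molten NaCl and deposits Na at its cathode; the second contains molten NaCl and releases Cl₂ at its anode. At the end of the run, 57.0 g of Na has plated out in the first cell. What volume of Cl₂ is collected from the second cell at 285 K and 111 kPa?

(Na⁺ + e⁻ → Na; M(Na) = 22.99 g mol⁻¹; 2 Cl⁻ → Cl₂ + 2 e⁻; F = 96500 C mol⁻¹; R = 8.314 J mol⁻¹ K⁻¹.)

26.5 L

n(Na) = 57.0 / 22.99 = 2.479 mol, so n(e⁻) = 1 × 2.479 = 2.479 mol.
The cells are in series, so the same 2.479 mol of electrons passes through the second cell.
2 Cl⁻ → Cl₂ + 2 e⁻ — 2 mol e⁻ per mol Cl₂, so n(Cl₂) = 2.479/2 = 1.240 mol.
V = nRT/P = (1.240 × 8.314 × 285) / (111 × 10³) = 0.0265 m³ = 26.5 L.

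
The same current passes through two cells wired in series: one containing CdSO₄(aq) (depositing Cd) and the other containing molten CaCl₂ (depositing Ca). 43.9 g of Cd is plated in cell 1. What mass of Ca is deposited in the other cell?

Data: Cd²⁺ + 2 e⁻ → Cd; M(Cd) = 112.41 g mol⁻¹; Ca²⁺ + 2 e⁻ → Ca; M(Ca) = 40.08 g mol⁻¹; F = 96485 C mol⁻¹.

n(Cd) = 43.9 / 112.41 = 0.3905 mol.
Since Cd²⁺ + 2 e⁻ → Cd, n(e⁻) passed = 2 × 0.3905 = 0.7811 mol.
Cells in series carry the same charge, so the same 0.7811 mol of electrons passes through cell 2.
Ca²⁺ + 2 e⁻ → Ca, so n(Ca) = 0.7811 / 2 = 0.3905 mol.
m(Ca) = 0.3905 × 40.08 = 15.7 g.

15.7 g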